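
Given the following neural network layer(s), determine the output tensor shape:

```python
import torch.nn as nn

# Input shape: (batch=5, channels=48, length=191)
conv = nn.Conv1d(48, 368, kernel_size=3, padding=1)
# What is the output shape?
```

Input: (5, 48, 191) -> Output: (5, 368, 191)

Answer: (5, 368, 191)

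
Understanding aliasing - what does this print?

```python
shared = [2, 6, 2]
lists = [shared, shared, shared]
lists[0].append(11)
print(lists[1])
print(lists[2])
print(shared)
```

Key concept: list of same reference.
Step by step:
`shared = [2, 6, 2]` → shared = [2, 6, 2]
`lists = [shared, shared, shared]` → lists = [[2, 6, 2], [2, 6, 2], [2, 6, 2]]
`lists[0].append(11)` → shared = [2, 6, 2, 11]; lists = [[2, 6, 2, 11], [2, 6, 2, 11], [2, 6, 2, 11]]
`print(lists[1])` → prints [2, 6, 2, 11]
`print(lists[2])` → prints [2, 6, 2, 11]
`print(shared)` → prints [2, 6, 2, 11]

Answer:
[2, 6, 2, 11]
[2, 6, 2, 11]
[2, 6, 2, 11]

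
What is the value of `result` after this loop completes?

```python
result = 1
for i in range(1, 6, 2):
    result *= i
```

Product of 1, 3, 5, ... up to 5
`result` takes the values: 1 → 3 → 15

Answer: 15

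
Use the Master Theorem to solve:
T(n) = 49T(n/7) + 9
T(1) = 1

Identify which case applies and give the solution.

a=49, b=7, f(n)=9. log_7(49) = 2. Since c=0 < 2, Case 1 applies: T(n) = Θ(n^log_b(a)) = O(n^2).

Answer: O(n^2) - Case 1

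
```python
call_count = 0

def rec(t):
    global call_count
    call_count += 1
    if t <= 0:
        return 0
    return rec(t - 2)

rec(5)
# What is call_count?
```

Linear recursion stepping by 2: 4 calls from t=5 down to ≤0.

Answer: 4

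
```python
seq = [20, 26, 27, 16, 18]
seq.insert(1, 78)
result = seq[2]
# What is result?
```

Trace:
`seq = [20, 26, 27, 16, 18]` → seq = [20, 26, 27, 16, 18]
`seq.insert(1, 78)` → seq = [20, 78, 26, 27, 16, 18]
`result = seq[2]` → result = 26
So result = 26

Answer: 26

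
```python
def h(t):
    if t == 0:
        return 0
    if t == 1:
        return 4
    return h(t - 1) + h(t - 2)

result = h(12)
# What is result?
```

Build up from base cases: h(0)=0, h(1)=4, h(2)=4, h(3)=8, h(4)=12, h(5)=20, h(6)=32, ..., h(12)=576

Answer: 576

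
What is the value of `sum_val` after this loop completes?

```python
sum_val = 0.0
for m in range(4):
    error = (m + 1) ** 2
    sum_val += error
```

Sum of squared losses 1² + 2² + ... + 4²
`sum_val` takes the values: 0.0 → 1.0 → 5.0 → 14.0 → 30.0

Answer: 30.0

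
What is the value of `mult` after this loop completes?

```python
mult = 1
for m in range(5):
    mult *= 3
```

3^5 = 243
`mult` takes the values: 1 → 3 → 9 → 27 → 81 → 243

Answer: 243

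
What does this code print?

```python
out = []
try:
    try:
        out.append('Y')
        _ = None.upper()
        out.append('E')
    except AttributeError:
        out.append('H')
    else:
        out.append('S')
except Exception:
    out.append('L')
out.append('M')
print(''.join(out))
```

Execution trace: 'Y' (inner try body) → 'H' (inner except AttributeError) → 'M' (after the try/except). Output: YHM

Answer: YHM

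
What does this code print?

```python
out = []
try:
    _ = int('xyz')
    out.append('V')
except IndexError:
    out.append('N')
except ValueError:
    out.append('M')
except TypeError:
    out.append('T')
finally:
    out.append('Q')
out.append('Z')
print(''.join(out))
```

Execution trace: 'M' (except ValueError) → 'Q' (finally) → 'Z' (after the try/except). Output: MQZ

Answer: MQZ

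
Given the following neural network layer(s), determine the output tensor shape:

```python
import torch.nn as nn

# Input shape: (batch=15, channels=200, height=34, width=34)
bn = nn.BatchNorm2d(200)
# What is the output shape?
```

Input: (15, 200, 34, 34) -> Output: (15, 200, 34, 34)

Answer: (15, 200, 34, 34)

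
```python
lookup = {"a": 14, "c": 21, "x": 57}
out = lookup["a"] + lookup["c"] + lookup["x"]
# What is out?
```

Trace:
`lookup = {"a": 14, "c": 21, "x": 57}` → lookup = {'a': 14, 'c': 21, 'x': 57}
`out = lookup["a"] + lookup["c"] + lookup["x"]` → out = 92
So out = 92

Answer: 92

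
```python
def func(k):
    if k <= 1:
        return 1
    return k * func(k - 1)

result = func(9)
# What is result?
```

func(9) = 9 * 8 * 7 * 6 * 5 * 4 * 3 * 2 * 1 = 362880

Answer: 362880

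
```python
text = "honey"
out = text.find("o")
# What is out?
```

Trace:
`text = "honey"` → text = 'honey'
`out = text.find("o")` → out = 1
So out = 1

Answer: 1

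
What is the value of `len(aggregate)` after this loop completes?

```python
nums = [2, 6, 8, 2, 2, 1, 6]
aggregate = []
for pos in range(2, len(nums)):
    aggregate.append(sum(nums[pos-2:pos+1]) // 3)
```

Number of 3-element averages
`aggregate` takes the values: [] → [5] → [5, 5] → [5, 5, 4] → [5, 5, 4, 1] → [5, 5, 4, 1, 3]
So `len(aggregate)` = 5

Answer: 5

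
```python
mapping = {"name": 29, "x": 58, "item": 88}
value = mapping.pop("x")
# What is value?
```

Trace:
`mapping = {"name": 29, "x": 58, "item": 88}` → mapping = {'name': 29, 'x': 58, 'item': 88}
`value = mapping.pop("x")` → mapping = {'name': 29, 'item': 88}; value = 58
So value = 58

Answer: 58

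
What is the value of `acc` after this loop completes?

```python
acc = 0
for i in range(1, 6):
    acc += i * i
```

Sum of squares 1² to 5² = 55
`acc` takes the values: 0 → 1 → 5 → 14 → 30 → 55

Answer: 55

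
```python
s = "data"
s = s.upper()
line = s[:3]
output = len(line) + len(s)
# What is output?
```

Trace:
`s = "data"` → s = 'data'
`s = s.upper()` → s = 'DATA'
`line = s[:3]` → line = 'DAT'
`output = len(line) + len(s)` → output = 7
So output = 7

Answer: 7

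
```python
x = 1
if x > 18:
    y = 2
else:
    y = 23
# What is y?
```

Trace:
`x = 1` → x = 1
`if x > 18: ...` → x > 18 is False, take else branch → y = 23
So y = 23

Answer: 23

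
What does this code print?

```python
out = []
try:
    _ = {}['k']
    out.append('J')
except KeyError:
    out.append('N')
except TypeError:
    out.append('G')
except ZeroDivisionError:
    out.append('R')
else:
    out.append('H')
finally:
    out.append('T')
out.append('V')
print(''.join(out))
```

Execution trace: 'N' (except KeyError) → 'T' (finally) → 'V' (after the try/except). Output: NTV

Answer: NTV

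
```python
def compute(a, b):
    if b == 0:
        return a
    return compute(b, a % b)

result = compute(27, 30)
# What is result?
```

compute(27, 30) -> compute(30, 27) -> compute(27, 3) -> compute(3, 0) -> 3

Answer: 3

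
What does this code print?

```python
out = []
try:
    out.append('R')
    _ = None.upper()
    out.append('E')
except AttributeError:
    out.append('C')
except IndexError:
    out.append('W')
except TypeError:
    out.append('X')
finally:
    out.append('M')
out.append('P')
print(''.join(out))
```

Execution trace: 'R' (try body) → 'C' (except AttributeError) → 'M' (finally) → 'P' (after the try/except). Output: RCMP

Answer: RCMP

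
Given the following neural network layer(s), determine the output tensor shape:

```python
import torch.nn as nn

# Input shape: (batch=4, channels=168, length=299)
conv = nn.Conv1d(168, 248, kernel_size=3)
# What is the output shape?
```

Input: (4, 168, 299) -> Output: (4, 248, 297)

Answer: (4, 248, 297)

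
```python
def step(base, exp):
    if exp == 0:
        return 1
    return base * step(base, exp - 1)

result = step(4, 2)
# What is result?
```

step(4, 2) = 4 * 4 = 16

Answer: 16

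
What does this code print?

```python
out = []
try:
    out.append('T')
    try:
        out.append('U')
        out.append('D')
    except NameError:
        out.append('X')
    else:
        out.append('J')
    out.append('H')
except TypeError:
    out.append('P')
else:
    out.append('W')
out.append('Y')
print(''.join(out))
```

Execution trace: 'T' (try body) → 'U' (inner try body) → 'D' (inner try body, no exception) → 'J' (inner else) → 'H' (try body, no exception) → 'W' (else) → 'Y' (after the try/except). Output: TUDJHWY

Answer: TUDJHWY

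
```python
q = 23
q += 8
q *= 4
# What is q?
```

Trace:
`q = 23` → q = 23
`q += 8` → q = 31
`q *= 4` → q = 124
So q = 124

Answer: 124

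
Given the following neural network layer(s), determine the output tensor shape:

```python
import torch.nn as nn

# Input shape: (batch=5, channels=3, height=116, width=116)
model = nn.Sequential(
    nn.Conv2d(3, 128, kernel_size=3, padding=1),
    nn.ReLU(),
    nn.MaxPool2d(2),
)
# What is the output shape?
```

Input: (5, 3, 116, 116) -> after Conv2d: (5, 128, 116, 116) -> after ReLU: (5, 128, 116, 116) -> Output: (5, 128, 58, 58)

Answer: (5, 128, 58, 58)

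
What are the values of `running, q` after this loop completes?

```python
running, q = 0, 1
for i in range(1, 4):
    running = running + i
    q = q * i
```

Sum and factorial of 1 to 3
`running, q` takes the values: (0, 1) → (1, 1) → (3, 1) → (3, 2) → (6, 2) → (6, 6)

Answer: 6, 6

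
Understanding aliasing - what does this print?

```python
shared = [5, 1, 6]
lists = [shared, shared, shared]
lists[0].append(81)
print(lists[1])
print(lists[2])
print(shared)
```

Key concept: list of same reference.
Step by step:
`shared = [5, 1, 6]` → shared = [5, 1, 6]
`lists = [shared, shared, shared]` → lists = [[5, 1, 6], [5, 1, 6], [5, 1, 6]]
`lists[0].append(81)` → shared = [5, 1, 6, 81]; lists = [[5, 1, 6, 81], [5, 1, 6, 81], [5, 1, 6, 81]]
`print(lists[1])` → prints [5, 1, 6, 81]
`print(lists[2])` → prints [5, 1, 6, 81]
`print(shared)` → prints [5, 1, 6, 81]

Answer:
[5, 1, 6, 81]
[5, 1, 6, 81]
[5, 1, 6, 81]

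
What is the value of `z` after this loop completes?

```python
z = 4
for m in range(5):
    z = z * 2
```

Multiply by 2, 5 times: 4 * 2^5 = 128
`z` takes the values: 4 → 8 → 16 → 32 → 64 → 128

Answer: 128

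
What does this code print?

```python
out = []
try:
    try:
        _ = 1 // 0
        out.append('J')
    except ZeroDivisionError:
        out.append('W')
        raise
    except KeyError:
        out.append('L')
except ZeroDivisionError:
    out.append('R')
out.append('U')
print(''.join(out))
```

Execution trace: 'W' (except ZeroDivisionError) → 'R' (outer except ZeroDivisionError) → 'U' (after the try/except). Output: WRU

Answer: WRU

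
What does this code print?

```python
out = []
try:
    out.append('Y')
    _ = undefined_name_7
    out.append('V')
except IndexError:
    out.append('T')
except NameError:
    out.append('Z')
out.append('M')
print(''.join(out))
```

Execution trace: 'Y' (try body) → 'Z' (except NameError) → 'M' (after the try/except). Output: YZM

Answer: YZM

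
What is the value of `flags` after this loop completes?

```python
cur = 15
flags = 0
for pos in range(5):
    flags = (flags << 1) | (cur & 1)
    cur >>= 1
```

Reverse lowest 5 bits of 15
`flags` takes the values: 0 → 1 → 3 → 7 → 15 → 30

Answer: 30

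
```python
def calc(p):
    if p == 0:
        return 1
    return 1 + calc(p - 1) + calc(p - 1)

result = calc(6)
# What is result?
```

calc(p) = 1 + 2·calc(p-1), calc(0)=1. Closed form: (1+1)·2^6 - 1 = 127.

Answer: 127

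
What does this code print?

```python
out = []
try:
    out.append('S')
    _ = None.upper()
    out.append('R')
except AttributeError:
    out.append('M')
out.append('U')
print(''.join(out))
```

Execution trace: 'S' (try body) → 'M' (except AttributeError) → 'U' (after the try/except). Output: SMU

Answer: SMU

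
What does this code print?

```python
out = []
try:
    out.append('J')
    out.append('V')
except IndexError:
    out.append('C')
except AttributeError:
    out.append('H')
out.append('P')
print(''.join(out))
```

Execution trace: 'J' (try body) → 'V' (try body, no exception) → 'P' (after the try/except). Output: JVP

Answer: JVP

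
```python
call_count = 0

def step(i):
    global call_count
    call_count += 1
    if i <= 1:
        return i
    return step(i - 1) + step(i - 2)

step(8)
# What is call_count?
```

Calls(i) = 1 + Calls(i-1) + Calls(i-2); Calls(0)=Calls(1)=1. For i=8 this gives 67.

Answer: 67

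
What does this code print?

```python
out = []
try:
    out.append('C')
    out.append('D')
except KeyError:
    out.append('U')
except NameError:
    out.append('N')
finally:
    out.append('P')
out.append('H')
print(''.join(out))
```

Execution trace: 'C' (try body) → 'D' (try body, no exception) → 'P' (finally) → 'H' (after the try/except). Output: CDPH

Answer: CDPH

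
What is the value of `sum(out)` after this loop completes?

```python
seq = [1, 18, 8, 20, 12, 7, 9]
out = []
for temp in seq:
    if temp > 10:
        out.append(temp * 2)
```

Sum of doubled values > 10
`out` takes the values: [] → [36] → [36, 40] → [36, 40, 24]
So `sum(out)` = 100

Answer: 100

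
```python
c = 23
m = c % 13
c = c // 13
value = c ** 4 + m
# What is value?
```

Trace:
`c = 23` → c = 23
`m = c % 13` → m = 10
`c = c // 13` → c = 1
`value = c ** 4 + m` → value = 11
So value = 11

Answer: 11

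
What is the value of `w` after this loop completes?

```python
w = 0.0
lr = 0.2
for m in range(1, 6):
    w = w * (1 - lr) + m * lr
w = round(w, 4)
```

Moving average with lr=0.2
`w` takes the values: 0.0 → 0.2 → 0.56 → 1.048 → 1.6384 → 2.31072 → 2.3107

Answer: 2.3107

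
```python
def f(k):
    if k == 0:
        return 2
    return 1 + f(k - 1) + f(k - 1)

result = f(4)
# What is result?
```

f(k) = 1 + 2·f(k-1), f(0)=2. Closed form: (2+1)·2^4 - 1 = 47.

Answer: 47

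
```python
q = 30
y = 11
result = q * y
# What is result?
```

Trace:
`q = 30` → q = 30
`y = 11` → y = 11
`result = q * y` → result = 330
So result = 330

Answer: 330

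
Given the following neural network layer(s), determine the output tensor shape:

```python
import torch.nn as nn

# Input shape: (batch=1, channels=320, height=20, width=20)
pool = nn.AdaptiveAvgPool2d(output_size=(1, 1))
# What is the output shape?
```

Input: (1, 320, 20, 20) -> Output: (1, 320, 1, 1)

Answer: (1, 320, 1, 1)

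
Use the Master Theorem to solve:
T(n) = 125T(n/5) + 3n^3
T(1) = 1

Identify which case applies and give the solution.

a=125, b=5, f(n)=3n^3. log_5(125) = 3. Since c=3 = 3, Case 2 applies: T(n) = Θ(n^log_b(a) · log n) = O(n^3 log n).

Answer: O(n^3 log n) - Case 2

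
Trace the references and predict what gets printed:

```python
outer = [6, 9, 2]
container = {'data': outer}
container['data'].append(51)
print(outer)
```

Key concept: dict holds reference to list.
Step by step:
`outer = [6, 9, 2]` → outer = [6, 9, 2]
`container = {'data': outer}` → container = {'data': [6, 9, 2]}
`container['data'].append(51)` → outer = [6, 9, 2, 51]; container = {'data': [6, 9, 2, 51]}
`print(outer)` → prints [6, 9, 2, 51]

Answer: [6, 9, 2, 51]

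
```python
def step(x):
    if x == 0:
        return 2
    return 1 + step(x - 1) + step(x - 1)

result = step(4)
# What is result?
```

step(x) = 1 + 2·step(x-1), step(0)=2. Closed form: (2+1)·2^4 - 1 = 47.

Answer: 47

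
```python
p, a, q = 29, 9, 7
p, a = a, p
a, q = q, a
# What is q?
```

Trace:
`p, a, q = 29, 9, 7` → p = 29; a = 9; q = 7
`p, a = a, p` → p = 9; a = 29
`a, q = q, a` → a = 7; q = 29
So q = 29

Answer: 29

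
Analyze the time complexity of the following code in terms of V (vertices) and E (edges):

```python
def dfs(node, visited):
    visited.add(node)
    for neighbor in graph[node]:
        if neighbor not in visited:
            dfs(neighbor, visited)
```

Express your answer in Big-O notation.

This is Depth-first search (recursive). Time complexity: O(V + E).

Answer: O(V + E)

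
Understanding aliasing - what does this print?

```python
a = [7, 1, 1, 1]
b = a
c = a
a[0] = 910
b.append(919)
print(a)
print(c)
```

Key concept: multiple aliases.
Step by step:
`a = [7, 1, 1, 1]` → a = [7, 1, 1, 1]
`b = a` → b = [7, 1, 1, 1] (same object as a)
`c = a` → c = [7, 1, 1, 1] (same object as a, b)
`a[0] = 910` → a = [910, 1, 1, 1] (same object as b, c); b = [910, 1, 1, 1] (same object as a, c); c = [910, 1, 1, 1] (same object as a, b)
`b.append(919)` → a = [910, 1, 1, 1, 919] (same object as b, c); b = [910, 1, 1, 1, 919] (same object as a, c); c = [910, 1, 1, 1, 919] (same object as a, b)
`print(a)` → prints [910, 1, 1, 1, 919]
`print(c)` → prints [910, 1, 1, 1, 919]

Answer:
[910, 1, 1, 1, 919]
[910, 1, 1, 1, 919]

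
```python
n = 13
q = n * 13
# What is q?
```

Trace:
`n = 13` → n = 13
`q = n * 13` → q = 169
So q = 169

Answer: 169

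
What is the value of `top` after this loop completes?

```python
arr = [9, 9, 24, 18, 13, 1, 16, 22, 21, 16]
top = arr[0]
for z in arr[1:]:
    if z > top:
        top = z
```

Maximum of [9, 9, 24, 18, 13, 1, 16, 22, 21, 16]
`top` takes the values: 9 → 24

Answer: 24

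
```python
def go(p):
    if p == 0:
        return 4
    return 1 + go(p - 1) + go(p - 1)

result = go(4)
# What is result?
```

go(p) = 1 + 2·go(p-1), go(0)=4. Closed form: (4+1)·2^4 - 1 = 79.

Answer: 79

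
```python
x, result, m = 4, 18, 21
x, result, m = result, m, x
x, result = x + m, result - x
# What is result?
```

Trace:
`x, result, m = 4, 18, 21` → x = 4; result = 18; m = 21
`x, result, m = result, m, x` → x = 18; result = 21; m = 4
`x, result = x + m, result - x` → x = 22; result = 3
So result = 3

Answer: 3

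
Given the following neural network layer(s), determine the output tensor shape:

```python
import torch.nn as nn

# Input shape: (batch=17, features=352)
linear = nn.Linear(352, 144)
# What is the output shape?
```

Input: (17, 352) -> Output: (17, 144)

Answer: (17, 144)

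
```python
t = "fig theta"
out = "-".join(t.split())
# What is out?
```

Trace:
`t = "fig theta"` → t = 'fig theta'
`out = "-".join(t.split())` → out = 'fig-theta'
So out = 'fig-theta'

Answer: 'fig-theta'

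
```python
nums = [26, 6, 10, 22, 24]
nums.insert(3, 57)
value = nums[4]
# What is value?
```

Trace:
`nums = [26, 6, 10, 22, 24]` → nums = [26, 6, 10, 22, 24]
`nums.insert(3, 57)` → nums = [26, 6, 10, 57, 22, 24]
`value = nums[4]` → value = 22
So value = 22

Answer: 22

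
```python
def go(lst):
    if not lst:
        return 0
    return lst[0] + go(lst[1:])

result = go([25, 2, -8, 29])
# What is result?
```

25 + 2 + (-8) + 29 + 0 = 48

Answer: 48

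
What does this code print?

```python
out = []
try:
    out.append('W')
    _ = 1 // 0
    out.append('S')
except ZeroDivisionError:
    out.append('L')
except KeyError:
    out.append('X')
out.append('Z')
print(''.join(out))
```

Execution trace: 'W' (try body) → 'L' (except ZeroDivisionError) → 'Z' (after the try/except). Output: WLZ

Answer: WLZ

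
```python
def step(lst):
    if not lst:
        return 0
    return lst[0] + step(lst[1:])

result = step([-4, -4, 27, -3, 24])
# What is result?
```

(-4) + (-4) + 27 + (-3) + 24 + 0 = 40

Answer: 40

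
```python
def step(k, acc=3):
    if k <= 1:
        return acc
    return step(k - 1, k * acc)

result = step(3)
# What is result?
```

Accumulator trace (n, acc): (3, 3) -> (2, 9) -> (1, 18) -> return 18

Answer: 18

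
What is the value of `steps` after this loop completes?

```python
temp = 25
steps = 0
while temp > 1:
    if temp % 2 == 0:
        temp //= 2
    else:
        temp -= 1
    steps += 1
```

Steps to reduce 25 to 1
`steps` takes the values: 0 → 1 → 2 → 3 → 4 → 5 → 6

Answer: 6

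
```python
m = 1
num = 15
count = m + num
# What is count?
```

Trace:
`m = 1` → m = 1
`num = 15` → num = 15
`count = m + num` → count = 16
So count = 16

Answer: 16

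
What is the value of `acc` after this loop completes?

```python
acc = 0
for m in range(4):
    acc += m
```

Sum of 0 to 3 = 6
`acc` takes the values: 0 → 1 → 3 → 6

Answer: 6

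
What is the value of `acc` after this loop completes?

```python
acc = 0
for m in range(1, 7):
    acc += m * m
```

Sum of squares 1² to 6² = 91
`acc` takes the values: 0 → 1 → 5 → 14 → 30 → 55 → 91

Answer: 91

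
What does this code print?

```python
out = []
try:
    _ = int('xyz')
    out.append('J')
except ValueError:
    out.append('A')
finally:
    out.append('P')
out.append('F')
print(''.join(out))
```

Execution trace: 'A' (except ValueError) → 'P' (finally) → 'F' (after the try/except). Output: APF

Answer: APF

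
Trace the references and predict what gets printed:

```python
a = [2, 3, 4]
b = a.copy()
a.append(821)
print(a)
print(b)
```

Key concept: list.copy() creates independent copy.
Step by step:
`a = [2, 3, 4]` → a = [2, 3, 4]
`b = a.copy()` → b = [2, 3, 4]
`a.append(821)` → a = [2, 3, 4, 821]
`print(a)` → prints [2, 3, 4, 821]
`print(b)` → prints [2, 3, 4]

Answer:
[2, 3, 4, 821]
[2, 3, 4]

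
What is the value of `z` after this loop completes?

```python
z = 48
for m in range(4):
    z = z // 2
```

Halve 4 times: 48 // 2^4 = 3
`z` takes the values: 48 → 24 → 12 → 6 → 3

Answer: 3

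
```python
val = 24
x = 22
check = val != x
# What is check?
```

Trace:
`val = 24` → val = 24
`x = 22` → x = 22
`check = val != x` → check = True
So check = True

Answer: True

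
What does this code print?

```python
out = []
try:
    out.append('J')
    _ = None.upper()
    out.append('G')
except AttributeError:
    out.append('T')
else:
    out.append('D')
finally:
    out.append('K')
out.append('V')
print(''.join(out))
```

Execution trace: 'J' (try body) → 'T' (except AttributeError) → 'K' (finally) → 'V' (after the try/except). Output: JTKV

Answer: JTKV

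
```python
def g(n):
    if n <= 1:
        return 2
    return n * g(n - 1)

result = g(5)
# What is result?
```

g(5) = 5 * 4 * 3 * 2 * 2 = 240

Answer: 240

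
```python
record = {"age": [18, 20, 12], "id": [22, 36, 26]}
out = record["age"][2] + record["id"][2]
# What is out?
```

Trace:
`record = {"age": [18, 20, 12], "id": [22, 36, 26]}` → record = {'age': [18, 20, 12], 'id': [22, 36, 26]}
`out = record["age"][2] + record["id"][2]` → out = 38
So out = 38

Answer: 38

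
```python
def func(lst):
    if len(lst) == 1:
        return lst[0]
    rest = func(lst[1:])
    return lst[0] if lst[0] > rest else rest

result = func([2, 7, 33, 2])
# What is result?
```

Recursive max over [2, 7, 33, 2] = 33

Answer: 33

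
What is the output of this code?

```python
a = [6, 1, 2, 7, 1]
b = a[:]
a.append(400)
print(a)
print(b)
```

Key concept: slice [:] creates copy.
Step by step:
`a = [6, 1, 2, 7, 1]` → a = [6, 1, 2, 7, 1]
`b = a[:]` → b = [6, 1, 2, 7, 1]
`a.append(400)` → a = [6, 1, 2, 7, 1, 400]
`print(a)` → prints [6, 1, 2, 7, 1, 400]
`print(b)` → prints [6, 1, 2, 7, 1]

Answer:
[6, 1, 2, 7, 1, 400]
[6, 1, 2, 7, 1]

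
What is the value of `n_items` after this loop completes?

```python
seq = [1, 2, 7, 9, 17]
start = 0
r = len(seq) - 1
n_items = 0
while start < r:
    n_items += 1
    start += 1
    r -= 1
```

Iterations until pointers meet (list length 5)
`n_items` takes the values: 0 → 1 → 2

Answer: 2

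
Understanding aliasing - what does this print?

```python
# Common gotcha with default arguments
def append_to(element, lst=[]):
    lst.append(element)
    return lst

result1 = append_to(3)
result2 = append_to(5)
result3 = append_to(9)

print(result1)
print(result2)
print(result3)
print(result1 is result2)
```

Key concept: mutable default argument gotcha.
Step by step:
`result1 = append_to(3)` → result1 = [3]
`result2 = append_to(5)` → result1 = [3, 5] (same object as result2); result2 = [3, 5] (same object as result1)
`result3 = append_to(9)` → result1 = [3, 5, 9] (same object as result2, result3); result2 = [3, 5, 9] (same object as result1, result3); result3 = [3, 5, 9] (same object as result1, result2)
`print(result1)` → prints [3, 5, 9]
`print(result2)` → prints [3, 5, 9]
`print(result3)` → prints [3, 5, 9]
`print(result1 is result2)` → prints True

Answer:
[3, 5, 9]
[3, 5, 9]
[3, 5, 9]
True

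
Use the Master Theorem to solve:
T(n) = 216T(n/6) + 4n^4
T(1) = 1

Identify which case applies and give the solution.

a=216, b=6, f(n)=4n^4. log_6(216) = 3. Since c=4 > 3 and the regularity condition holds (216(n/6)^4 = (216/6^4)n^4 with 216/6^4 < 1), Case 3 applies: T(n) = Θ(f(n)) = O(n^4).

Answer: O(n^4) - Case 3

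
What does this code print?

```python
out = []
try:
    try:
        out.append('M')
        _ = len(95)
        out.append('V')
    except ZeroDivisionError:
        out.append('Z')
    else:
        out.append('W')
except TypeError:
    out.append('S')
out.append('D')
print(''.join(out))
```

Execution trace: 'M' (inner try body) → 'S' (outer except TypeError) → 'D' (after the try/except). Output: MSD

Answer: MSD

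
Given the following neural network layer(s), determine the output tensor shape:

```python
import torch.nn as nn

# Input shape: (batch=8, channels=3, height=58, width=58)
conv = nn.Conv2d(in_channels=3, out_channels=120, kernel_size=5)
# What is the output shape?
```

Input: (8, 3, 58, 58) -> Output: (8, 120, 54, 54)

Answer: (8, 120, 54, 54)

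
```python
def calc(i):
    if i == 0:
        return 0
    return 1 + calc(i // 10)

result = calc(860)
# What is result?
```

Count of digits of 860: 3

Answer: 3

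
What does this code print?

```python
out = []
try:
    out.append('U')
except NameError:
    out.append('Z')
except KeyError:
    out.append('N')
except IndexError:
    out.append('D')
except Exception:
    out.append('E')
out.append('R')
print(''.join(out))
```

Execution trace: 'U' (try body, no exception) → 'R' (after the try/except). Output: UR

Answer: UR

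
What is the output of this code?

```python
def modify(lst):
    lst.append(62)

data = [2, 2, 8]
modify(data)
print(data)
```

Key concept: function modifies passed list.
Step by step:
`data = [2, 2, 8]` → data = [2, 2, 8]
`modify(data)` → data = [2, 2, 8, 62]
`print(data)` → prints [2, 2, 8, 62]

Answer: [2, 2, 8, 62]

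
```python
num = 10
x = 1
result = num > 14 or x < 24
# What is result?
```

Trace:
`num = 10` → num = 10
`x = 1` → x = 1
`result = num > 14 or x < 24` → result = True
So result = True

Answer: True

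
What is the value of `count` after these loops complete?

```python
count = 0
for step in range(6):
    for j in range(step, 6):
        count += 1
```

Upper triangle: 6 + 5 + ... + 1
`count` takes the values: 0 → 1 → 2 → 3 → 4 → 5 → 6 → 7 → 8 → 9 → 10 → 11 → 12 → 13 → 14 → 15 → 16 → 17 → 18 → 19 → 20 → 21

Answer: 21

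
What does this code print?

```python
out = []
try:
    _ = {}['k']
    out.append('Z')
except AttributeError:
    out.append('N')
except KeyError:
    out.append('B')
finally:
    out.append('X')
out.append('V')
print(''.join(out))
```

Execution trace: 'B' (except KeyError) → 'X' (finally) → 'V' (after the try/except). Output: BXV

Answer: BXV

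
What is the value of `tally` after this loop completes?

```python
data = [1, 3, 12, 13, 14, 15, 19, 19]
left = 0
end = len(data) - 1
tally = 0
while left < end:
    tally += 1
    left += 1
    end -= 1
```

Iterations until pointers meet (list length 8)
`tally` takes the values: 0 → 1 → 2 → 3 → 4

Answer: 4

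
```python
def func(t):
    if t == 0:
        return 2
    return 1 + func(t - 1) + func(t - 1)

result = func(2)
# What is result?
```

func(t) = 1 + 2·func(t-1), func(0)=2. Closed form: (2+1)·2^2 - 1 = 11.

Answer: 11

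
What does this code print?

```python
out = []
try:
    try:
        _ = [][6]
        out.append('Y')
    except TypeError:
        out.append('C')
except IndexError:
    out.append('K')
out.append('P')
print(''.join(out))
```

Execution trace: 'K' (outer except IndexError) → 'P' (after the try/except). Output: KP

Answer: KP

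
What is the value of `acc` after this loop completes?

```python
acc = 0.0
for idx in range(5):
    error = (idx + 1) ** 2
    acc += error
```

Sum of squared losses 1² + 2² + ... + 5²
`acc` takes the values: 0.0 → 1.0 → 5.0 → 14.0 → 30.0 → 55.0

Answer: 55.0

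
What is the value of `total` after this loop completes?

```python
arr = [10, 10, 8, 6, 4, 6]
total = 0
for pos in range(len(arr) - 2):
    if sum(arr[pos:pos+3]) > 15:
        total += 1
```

Count windows with sum > 15
`total` takes the values: 0 → 1 → 2 → 3 → 4

Answer: 4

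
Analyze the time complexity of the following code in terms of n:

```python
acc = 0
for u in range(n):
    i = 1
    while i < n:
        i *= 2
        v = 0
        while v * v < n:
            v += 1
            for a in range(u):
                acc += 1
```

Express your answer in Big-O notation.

Each loop level contributes: n × log n × √n × n. Multiplying the contributions gives O(n^2√n log n).

Answer: O(n^2√n log n)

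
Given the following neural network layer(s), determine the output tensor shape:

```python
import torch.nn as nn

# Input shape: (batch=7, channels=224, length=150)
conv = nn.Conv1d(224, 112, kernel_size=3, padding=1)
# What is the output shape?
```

Input: (7, 224, 150) -> Output: (7, 112, 150)

Answer: (7, 112, 150)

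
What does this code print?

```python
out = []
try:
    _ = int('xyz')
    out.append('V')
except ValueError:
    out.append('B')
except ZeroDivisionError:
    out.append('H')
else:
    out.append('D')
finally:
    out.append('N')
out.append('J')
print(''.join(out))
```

Execution trace: 'B' (except ValueError) → 'N' (finally) → 'J' (after the try/except). Output: BNJ

Answer: BNJ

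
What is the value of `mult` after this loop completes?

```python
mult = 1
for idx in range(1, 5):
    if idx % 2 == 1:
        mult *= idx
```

Product of odd numbers 1 to 4
`mult` takes the values: 1 → 3

Answer: 3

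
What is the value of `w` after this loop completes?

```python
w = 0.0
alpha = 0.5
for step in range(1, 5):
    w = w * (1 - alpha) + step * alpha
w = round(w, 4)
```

Moving average with lr=0.5
`w` takes the values: 0.0 → 0.5 → 1.25 → 2.125 → 3.0625

Answer: 3.0625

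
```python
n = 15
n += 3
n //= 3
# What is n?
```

Trace:
`n = 15` → n = 15
`n += 3` → n = 18
`n //= 3` → n = 6
So n = 6

Answer: 6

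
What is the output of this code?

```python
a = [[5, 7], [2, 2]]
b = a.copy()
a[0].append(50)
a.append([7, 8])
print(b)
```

Key concept: shallow copy with nested lists.
Step by step:
`a = [[5, 7], [2, 2]]` → a = [[5, 7], [2, 2]]
`b = a.copy()` → b = [[5, 7], [2, 2]]
`a[0].append(50)` → a = [[5, 7, 50], [2, 2]]; b = [[5, 7, 50], [2, 2]]
`a.append([7, 8])` → a = [[5, 7, 50], [2, 2], [7, 8]]
`print(b)` → prints [[5, 7, 50], [2, 2]]

Answer: [[5, 7, 50], [2, 2]]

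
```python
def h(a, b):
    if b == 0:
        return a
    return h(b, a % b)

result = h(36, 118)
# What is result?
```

h(36, 118) -> h(118, 36) -> h(36, 10) -> h(10, 6) -> h(6, 4) -> h(4, 2) -> h(2, 0) -> 2

Answer: 2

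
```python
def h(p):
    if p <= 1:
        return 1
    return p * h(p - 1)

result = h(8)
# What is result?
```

h(8) = 8 * 7 * 6 * 5 * 4 * 3 * 2 * 1 = 40320

Answer: 40320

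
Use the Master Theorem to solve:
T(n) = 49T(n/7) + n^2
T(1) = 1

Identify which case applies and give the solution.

a=49, b=7, f(n)=n^2. log_7(49) = 2. Since c=2 = 2, Case 2 applies: T(n) = Θ(n^log_b(a) · log n) = O(n^2 log n).

Answer: O(n^2 log n) - Case 2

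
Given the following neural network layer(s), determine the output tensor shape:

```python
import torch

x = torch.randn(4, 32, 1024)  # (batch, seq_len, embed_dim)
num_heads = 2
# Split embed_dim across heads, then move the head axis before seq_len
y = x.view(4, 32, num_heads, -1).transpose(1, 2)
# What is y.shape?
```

Input: (4, 32, 1024) -> head_dim = 1024 // 2 = 512; after view: (4, 32, 2, 512) -> after transpose(1, 2): (4, 2, 32, 512) -> Output: (4, 2, 32, 512)

Answer: (4, 2, 32, 512)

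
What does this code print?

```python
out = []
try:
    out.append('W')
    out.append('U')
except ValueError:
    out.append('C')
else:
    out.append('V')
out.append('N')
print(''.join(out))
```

Execution trace: 'W' (try body) → 'U' (try body, no exception) → 'V' (else) → 'N' (after the try/except). Output: WUVN

Answer: WUVN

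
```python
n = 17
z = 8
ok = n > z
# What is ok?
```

Trace:
`n = 17` → n = 17
`z = 8` → z = 8
`ok = n > z` → ok = True
So ok = True

Answer: True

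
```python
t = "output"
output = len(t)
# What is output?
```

Trace:
`t = "output"` → t = 'output'
`output = len(t)` → output = 6
So output = 6

Answer: 6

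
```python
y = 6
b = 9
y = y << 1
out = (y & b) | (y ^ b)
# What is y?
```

Trace:
`y = 6` → y = 6
`b = 9` → b = 9
`y = y << 1` → y = 12
`out = (y & b) | (y ^ b)` → out = 13
So y = 12

Answer: 12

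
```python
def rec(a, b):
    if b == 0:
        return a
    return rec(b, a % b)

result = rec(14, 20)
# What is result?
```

rec(14, 20) -> rec(20, 14) -> rec(14, 6) -> rec(6, 2) -> rec(2, 0) -> 2

Answer: 2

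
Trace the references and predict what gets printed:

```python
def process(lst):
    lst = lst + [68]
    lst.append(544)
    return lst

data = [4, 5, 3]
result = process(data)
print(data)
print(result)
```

Key concept: rebinding parameter vs mutation.
Step by step:
`data = [4, 5, 3]` → data = [4, 5, 3]
`result = process(data)` → result = [4, 5, 3, 68, 544]
`print(data)` → prints [4, 5, 3]
`print(result)` → prints [4, 5, 3, 68, 544]

Answer:
[4, 5, 3]
[4, 5, 3, 68, 544]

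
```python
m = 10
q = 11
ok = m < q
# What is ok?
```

Trace:
`m = 10` → m = 10
`q = 11` → q = 11
`ok = m < q` → ok = True
So ok = True

Answer: True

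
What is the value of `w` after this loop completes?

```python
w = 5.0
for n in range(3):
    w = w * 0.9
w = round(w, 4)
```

Exponential decay: 5.0 * 0.9^3
`w` takes the values: 5.0 → 4.5 → 4.05 → 3.645

Answer: 3.645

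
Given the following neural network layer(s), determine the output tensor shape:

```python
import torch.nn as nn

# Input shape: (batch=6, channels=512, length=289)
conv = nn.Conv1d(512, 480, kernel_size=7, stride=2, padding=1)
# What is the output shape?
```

Input: (6, 512, 289) -> Output: (6, 480, 143)

Answer: (6, 480, 143)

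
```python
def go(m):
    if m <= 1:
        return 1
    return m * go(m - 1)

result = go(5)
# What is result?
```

go(5) = 5 * 4 * 3 * 2 * 1 = 120

Answer: 120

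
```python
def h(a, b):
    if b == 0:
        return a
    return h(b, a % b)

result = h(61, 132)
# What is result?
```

h(61, 132) -> h(132, 61) -> h(61, 10) -> h(10, 1) -> h(1, 0) -> 1

Answer: 1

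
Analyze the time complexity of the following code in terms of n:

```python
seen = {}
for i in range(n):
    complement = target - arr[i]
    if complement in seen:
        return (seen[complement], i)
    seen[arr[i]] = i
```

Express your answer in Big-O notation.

This is Two sum with hash map. Time complexity: O(n).

Answer: O(n)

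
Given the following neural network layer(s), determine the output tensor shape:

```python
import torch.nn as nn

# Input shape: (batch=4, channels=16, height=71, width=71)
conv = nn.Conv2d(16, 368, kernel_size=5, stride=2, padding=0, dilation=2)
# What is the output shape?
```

Input: (4, 16, 71, 71) -> Output: (4, 368, 32, 32)

Answer: (4, 368, 32, 32)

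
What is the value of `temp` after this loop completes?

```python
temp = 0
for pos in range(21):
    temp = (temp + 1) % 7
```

Increment mod 7, 21 times = 0
`temp` takes the values: 0 → 1 → 2 → 3 → 4 → 5 → 6 → 0 → 1 → 2 → 3 → 4 → 5 → 6 → 0 → 1 → 2 → 3 → 4 → 5 → 6 → 0

Answer: 0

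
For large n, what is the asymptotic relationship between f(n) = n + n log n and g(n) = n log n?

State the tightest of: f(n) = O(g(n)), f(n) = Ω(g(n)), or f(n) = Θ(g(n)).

n + n log n vs n log n: f(n) = Θ(g(n)) — they are asymptotically equivalent (the n term is dominated).

Answer: f(n) = Θ(g(n)) — they are asymptotically equivalent (the n term is dominated).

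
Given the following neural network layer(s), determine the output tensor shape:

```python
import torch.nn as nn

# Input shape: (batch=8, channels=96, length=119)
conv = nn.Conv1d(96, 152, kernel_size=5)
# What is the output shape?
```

Input: (8, 96, 119) -> Output: (8, 152, 115)

Answer: (8, 152, 115)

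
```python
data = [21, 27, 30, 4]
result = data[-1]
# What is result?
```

Trace:
`data = [21, 27, 30, 4]` → data = [21, 27, 30, 4]
`result = data[-1]` → result = 4
So result = 4

Answer: 4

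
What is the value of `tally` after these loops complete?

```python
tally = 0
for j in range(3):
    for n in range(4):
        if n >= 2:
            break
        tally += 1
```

Inner breaks at 2, outer runs 3 times
`tally` takes the values: 0 → 1 → 2 → 3 → 4 → 5 → 6

Answer: 6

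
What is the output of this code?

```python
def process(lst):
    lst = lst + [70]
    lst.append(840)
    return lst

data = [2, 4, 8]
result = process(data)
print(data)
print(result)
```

Key concept: rebinding parameter vs mutation.
Step by step:
`data = [2, 4, 8]` → data = [2, 4, 8]
`result = process(data)` → result = [2, 4, 8, 70, 840]
`print(data)` → prints [2, 4, 8]
`print(result)` → prints [2, 4, 8, 70, 840]

Answer:
[2, 4, 8]
[2, 4, 8, 70, 840]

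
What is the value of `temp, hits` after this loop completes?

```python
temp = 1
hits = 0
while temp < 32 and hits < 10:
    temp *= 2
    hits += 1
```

Double until >= 32 or 10 iterations
`temp, hits` takes the values: (1, 0) → (2, 0) → (2, 1) → (4, 1) → (4, 2) → (8, 2) → (8, 3) → (16, 3) → (16, 4) → (32, 4) → (32, 5)

Answer: 32, 5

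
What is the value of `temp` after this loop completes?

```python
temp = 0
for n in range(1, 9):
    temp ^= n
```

XOR of 1 to 8
`temp` takes the values: 0 → 1 → 3 → 0 → 4 → 1 → 7 → 0 → 8

Answer: 8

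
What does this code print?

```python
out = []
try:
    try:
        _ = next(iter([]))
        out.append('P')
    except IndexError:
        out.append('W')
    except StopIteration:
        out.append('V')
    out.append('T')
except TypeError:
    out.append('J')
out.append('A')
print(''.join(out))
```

Execution trace: 'V' (inner except StopIteration) → 'T' (try body, no exception) → 'A' (after the try/except). Output: VTA

Answer: VTA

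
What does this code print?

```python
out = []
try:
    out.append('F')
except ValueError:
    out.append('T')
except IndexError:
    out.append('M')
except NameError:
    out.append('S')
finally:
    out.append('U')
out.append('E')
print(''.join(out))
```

Execution trace: 'F' (try body, no exception) → 'U' (finally) → 'E' (after the try/except). Output: FUE

Answer: FUE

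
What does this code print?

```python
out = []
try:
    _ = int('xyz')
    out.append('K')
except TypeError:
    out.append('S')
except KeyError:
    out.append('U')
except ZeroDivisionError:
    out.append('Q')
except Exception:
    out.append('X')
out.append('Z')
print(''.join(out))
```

Execution trace: 'X' (except Exception) → 'Z' (after the try/except). Output: XZ

Answer: XZ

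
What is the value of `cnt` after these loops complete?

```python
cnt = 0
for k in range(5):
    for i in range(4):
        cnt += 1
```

5 * 4 = 20
`cnt` takes the values: 0 → 1 → 2 → 3 → 4 → 5 → 6 → 7 → 8 → 9 → 10 → 11 → 12 → 13 → 14 → 15 → 16 → 17 → 18 → 19 → 20

Answer: 20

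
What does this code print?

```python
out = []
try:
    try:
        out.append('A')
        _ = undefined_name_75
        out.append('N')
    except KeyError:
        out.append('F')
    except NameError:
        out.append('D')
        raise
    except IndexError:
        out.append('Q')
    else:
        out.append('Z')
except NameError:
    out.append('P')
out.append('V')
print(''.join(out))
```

Execution trace: 'A' (try body) → 'D' (except NameError) → 'P' (outer except NameError) → 'V' (after the try/except). Output: ADPV

Answer: ADPV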